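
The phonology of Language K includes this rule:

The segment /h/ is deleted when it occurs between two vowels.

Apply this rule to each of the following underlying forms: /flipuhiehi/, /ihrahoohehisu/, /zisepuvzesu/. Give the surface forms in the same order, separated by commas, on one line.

/flipuhiehi/: /h/ occurs between vowels /u/ and /i/, so it deletes. /h/ occurs between vowels /e/ and /i/, so it deletes. → [flipuiei].
/ihrahoohehisu/: /h/ occurs between vowels /a/ and /o/, so it deletes. /h/ occurs between vowels /o/ and /e/, so it deletes. /h/ occurs between vowels /e/ and /i/, so it deletes. → [ihraooeisu].
/zisepuvzesu/: the rule's environment is not met; surfaces unchanged as [zisepuvzesu].

flipuiei, ihraooeisu, zisepuvzesu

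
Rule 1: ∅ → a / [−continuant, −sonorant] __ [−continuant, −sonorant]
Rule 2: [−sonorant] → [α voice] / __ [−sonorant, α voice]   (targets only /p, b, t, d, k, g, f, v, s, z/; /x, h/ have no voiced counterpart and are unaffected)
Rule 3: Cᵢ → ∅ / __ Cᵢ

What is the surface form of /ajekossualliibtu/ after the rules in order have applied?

Rule 1 (stop-cluster a-epenthesis): /b/ and /t/ form a stop–stop cluster, so [a] is inserted between them. /ajekossualliibtu/ → ajekossualliibatu.
Rule 2 (regressive voicing assimilation): no segment meets the environment; /ajekossualliibatu/ is unchanged.
Rule 3 (degemination): /ss/ is a geminate; the first /s/ deletes. /ll/ is a geminate; the first /l/ deletes. /ajekossualliibatu/ → ajekosualiibatu.

ajekosualiibatu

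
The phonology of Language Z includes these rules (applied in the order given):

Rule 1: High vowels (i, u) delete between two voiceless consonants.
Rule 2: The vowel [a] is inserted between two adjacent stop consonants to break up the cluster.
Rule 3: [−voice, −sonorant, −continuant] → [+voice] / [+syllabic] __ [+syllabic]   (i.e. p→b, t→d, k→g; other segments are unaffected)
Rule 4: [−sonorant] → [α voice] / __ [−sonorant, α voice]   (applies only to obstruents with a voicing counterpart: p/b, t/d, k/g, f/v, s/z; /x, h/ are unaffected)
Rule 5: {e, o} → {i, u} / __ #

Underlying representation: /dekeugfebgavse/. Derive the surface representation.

Rule 1 (high vowel syncope): no segment meets the environment; /dekeugfebgavse/ is unchanged.
Rule 2 (stop-cluster a-epenthesis): /b/ and /g/ form a stop–stop cluster, so [a] is inserted between them. /dekeugfebgavse/ → dekeugfebagavse.
Rule 3 (intervocalic voicing): /k/ is a voiceless stop between vowels /e/ and /e/, so it voices to [g]. /dekeugfebagavse/ → degeugfebagavse.
Rule 4 (regressive voicing assimilation): /g/ precedes the voiceless obstruent /f/, so it devoices to [k] by assimilation. /v/ precedes the voiceless obstruent /s/, so it devoices to [f] by assimilation. /degeugfebagavse/ → degeukfebagafse.
Rule 5 (final vowel raising): /e/ is a mid vowel in word-final position, so it raises to [i]. /degeukfebagafse/ → degeukfebagafsi.

degeukfebagafsi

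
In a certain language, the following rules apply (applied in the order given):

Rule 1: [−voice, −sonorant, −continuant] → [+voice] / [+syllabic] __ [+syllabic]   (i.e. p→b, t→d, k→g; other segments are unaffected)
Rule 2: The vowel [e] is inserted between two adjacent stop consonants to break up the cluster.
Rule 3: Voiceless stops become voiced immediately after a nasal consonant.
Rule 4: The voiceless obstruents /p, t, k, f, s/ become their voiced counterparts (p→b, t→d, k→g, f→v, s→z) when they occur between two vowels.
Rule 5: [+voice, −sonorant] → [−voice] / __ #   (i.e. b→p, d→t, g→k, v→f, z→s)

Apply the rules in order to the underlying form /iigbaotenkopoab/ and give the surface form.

Rule 1 (intervocalic voicing): /t/ is a voiceless stop between vowels /o/ and /e/, so it voices to [d]. /p/ is a voiceless stop between vowels /o/ and /o/, so it voices to [b]. /iigbaotenkopoab/ → iigbaodenkoboab.
Rule 2 (stop-cluster e-epenthesis): /g/ and /b/ form a stop–stop cluster, so [e] is inserted between them. /iigbaodenkoboab/ → iigebaodenkoboab.
Rule 3 (post-nasal voicing): /k/ is a voiceless stop immediately after the nasal /n/, so it voices to [g]. /iigebaodenkoboab/ → iigebaodengoboab.
Rule 4 (intervocalic voicing): no segment meets the environment; /iigebaodengoboab/ is unchanged.
Rule 5 (final devoicing): /b/ is a voiced obstruent in word-final position, so it devoices to [p]. /iigebaodengoboab/ → iigebaodengoboap.

iigebaodengoboap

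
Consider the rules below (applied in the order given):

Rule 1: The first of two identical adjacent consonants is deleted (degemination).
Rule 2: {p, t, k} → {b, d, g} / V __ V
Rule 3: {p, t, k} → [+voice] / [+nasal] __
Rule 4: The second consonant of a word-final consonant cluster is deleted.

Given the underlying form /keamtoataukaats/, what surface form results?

Rule 1 (degemination): no segment meets the environment; /keamtoataukaats/ is unchanged.
Rule 2 (intervocalic voicing): /t/ is a voiceless stop between vowels /a/ and /a/, so it voices to [d]. /k/ is a voiceless stop between vowels /u/ and /a/, so it voices to [g]. /keamtoataukaats/ → keamtoadaugaats.
Rule 3 (post-nasal voicing): /t/ is a voiceless stop immediately after the nasal /m/, so it voices to [d]. /keamtoadaugaats/ → keamdoadaugaats.
Rule 4 (final cluster simplification): /s/ is the second consonant of a word-final cluster /ts/, so it deletes. /keamdoadaugaats/ → keamdoadaugaat.

keamdoadaugaat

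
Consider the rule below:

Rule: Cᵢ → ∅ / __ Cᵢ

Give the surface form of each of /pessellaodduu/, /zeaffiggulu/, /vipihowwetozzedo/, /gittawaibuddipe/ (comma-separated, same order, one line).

/pessellaodduu/: /ss/ is a geminate; the first /s/ deletes. /ll/ is a geminate; the first /l/ deletes. /dd/ is a geminate; the first /d/ deletes. → [peselaoduu].
/zeaffiggulu/: /ff/ is a geminate; the first /f/ deletes. /gg/ is a geminate; the first /g/ deletes. → [zeafigulu].
/vipihowwetozzedo/: /ww/ is a geminate; the first /w/ deletes. /zz/ is a geminate; the first /z/ deletes. → [vipihowetozedo].
/gittawaibuddipe/: /tt/ is a geminate; the first /t/ deletes. /dd/ is a geminate; the first /d/ deletes. → [gitawaibudipe].

peselaoduu, zeafigulu, vipihowetozedo, gitawaibudipe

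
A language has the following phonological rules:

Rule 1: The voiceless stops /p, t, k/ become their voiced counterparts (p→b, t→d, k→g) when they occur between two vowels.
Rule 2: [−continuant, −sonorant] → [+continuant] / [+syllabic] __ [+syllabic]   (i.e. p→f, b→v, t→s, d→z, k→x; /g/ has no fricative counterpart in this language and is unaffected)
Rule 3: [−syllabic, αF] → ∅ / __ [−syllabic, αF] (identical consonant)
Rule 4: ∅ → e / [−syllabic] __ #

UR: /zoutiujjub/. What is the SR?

zouziujube

Rule 1 (intervocalic voicing): /t/ is a voiceless stop between vowels /u/ and /i/, so it voices to [d]. /zoutiujjub/ → zoudiujjub.
Rule 2 (intervocalic spirantization): /d/ is a stop between vowels /u/ and /i/, so it spirantizes to the fricative [z]. /zoudiujjub/ → zouziujjub.
Rule 3 (degemination): /jj/ is a geminate; the first /j/ deletes. /zouziujjub/ → zouziujub.
Rule 4 (final e-epenthesis): the form ends in the consonant /b/, so [e] is inserted word-finally. /zouziujub/ → zouziujube.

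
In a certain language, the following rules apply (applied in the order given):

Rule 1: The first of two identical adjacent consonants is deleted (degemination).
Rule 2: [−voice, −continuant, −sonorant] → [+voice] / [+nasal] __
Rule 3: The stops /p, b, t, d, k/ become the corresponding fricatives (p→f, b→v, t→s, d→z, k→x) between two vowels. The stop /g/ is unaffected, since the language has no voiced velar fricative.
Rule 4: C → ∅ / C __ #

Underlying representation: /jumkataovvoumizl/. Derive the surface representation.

Rule 1 (degemination): /vv/ is a geminate; the first /v/ deletes. /jumkataovvoumizl/ → jumkataovoumizl.
Rule 2 (post-nasal voicing): /k/ is a voiceless stop immediately after the nasal /m/, so it voices to [g]. /jumkataovoumizl/ → jumgataovoumizl.
Rule 3 (intervocalic spirantization): /t/ is a stop between vowels /a/ and /a/, so it spirantizes to the fricative [s]. /jumgataovoumizl/ → jumgasaovoumizl.
Rule 4 (final cluster simplification): /l/ is the second consonant of a word-final cluster /zl/, so it deletes. /jumgasaovoumizl/ → jumgasaovoumiz.

jumgasaovoumiz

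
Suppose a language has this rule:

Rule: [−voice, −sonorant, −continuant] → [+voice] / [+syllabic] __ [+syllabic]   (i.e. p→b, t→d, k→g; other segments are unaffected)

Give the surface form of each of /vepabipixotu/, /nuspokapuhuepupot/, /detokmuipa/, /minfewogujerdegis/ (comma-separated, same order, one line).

/vepabipixotu/: /p/ is a voiceless stop between vowels /e/ and /a/, so it voices to [b]. /p/ is a voiceless stop between vowels /i/ and /i/, so it voices to [b]. /t/ is a voiceless stop between vowels /o/ and /u/, so it voices to [d]. → [vebabibixodu].
/nuspokapuhuepupot/: /k/ is a voiceless stop between vowels /o/ and /a/, so it voices to [g]. /p/ is a voiceless stop between vowels /a/ and /u/, so it voices to [b]. /p/ is a voiceless stop between vowels /e/ and /u/, so it voices to [b]. /p/ is a voiceless stop between vowels /u/ and /o/, so it voices to [b]. → [nuspogabuhuebubot].
/detokmuipa/: /t/ is a voiceless stop between vowels /e/ and /o/, so it voices to [d]. /p/ is a voiceless stop between vowels /i/ and /a/, so it voices to [b]. → [dedokmuiba].
/minfewogujerdegis/: the rule's environment is not met; surfaces unchanged as [minfewogujerdegis].

vebabibixodu, nuspogabuhuebubot, dedokmuiba, minfewogujerdegis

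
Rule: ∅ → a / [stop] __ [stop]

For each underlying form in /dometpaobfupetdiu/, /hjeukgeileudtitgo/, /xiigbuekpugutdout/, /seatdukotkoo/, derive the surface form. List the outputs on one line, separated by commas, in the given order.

dometapaobfupetadiu, hjeukageileudatitago, xiigabuekapugutadout, seatadukotakoo

/dometpaobfupetdiu/: /t/ and /p/ form a stop–stop cluster, so [a] is inserted between them. /t/ and /d/ form a stop–stop cluster, so [a] is inserted between them. → [dometapaobfupetadiu].
/hjeukgeileudtitgo/: /k/ and /g/ form a stop–stop cluster, so [a] is inserted between them. /d/ and /t/ form a stop–stop cluster, so [a] is inserted between them. /t/ and /g/ form a stop–stop cluster, so [a] is inserted between them. → [hjeukageileudatitago].
/xiigbuekpugutdout/: /g/ and /b/ form a stop–stop cluster, so [a] is inserted between them. /k/ and /p/ form a stop–stop cluster, so [a] is inserted between them. /t/ and /d/ form a stop–stop cluster, so [a] is inserted between them. → [xiigabuekapugutadout].
/seatdukotkoo/: /t/ and /d/ form a stop–stop cluster, so [a] is inserted between them. /t/ and /k/ form a stop–stop cluster, so [a] is inserted between them. → [seatadukotakoo].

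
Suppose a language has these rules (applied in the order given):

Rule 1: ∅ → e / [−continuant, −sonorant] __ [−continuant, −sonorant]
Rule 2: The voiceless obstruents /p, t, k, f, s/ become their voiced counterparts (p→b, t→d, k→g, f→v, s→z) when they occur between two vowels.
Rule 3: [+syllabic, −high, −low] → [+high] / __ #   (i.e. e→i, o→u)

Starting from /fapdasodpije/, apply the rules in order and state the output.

Rule 1 (stop-cluster e-epenthesis): /p/ and /d/ form a stop–stop cluster, so [e] is inserted between them. /d/ and /p/ form a stop–stop cluster, so [e] is inserted between them. /fapdasodpije/ → fapedasodepije.
Rule 2 (intervocalic voicing): /p/ is a voiceless obstruent between vowels /a/ and /e/, so it voices to [b]. /s/ is a voiceless obstruent between vowels /a/ and /o/, so it voices to [z]. /p/ is a voiceless obstruent between vowels /e/ and /i/, so it voices to [b]. /fapedasodepije/ → fabedazodebije.
Rule 3 (final vowel raising): /e/ is a mid vowel in word-final position, so it raises to [i]. /fabedazodebije/ → fabedazodebiji.

fabedazodebiji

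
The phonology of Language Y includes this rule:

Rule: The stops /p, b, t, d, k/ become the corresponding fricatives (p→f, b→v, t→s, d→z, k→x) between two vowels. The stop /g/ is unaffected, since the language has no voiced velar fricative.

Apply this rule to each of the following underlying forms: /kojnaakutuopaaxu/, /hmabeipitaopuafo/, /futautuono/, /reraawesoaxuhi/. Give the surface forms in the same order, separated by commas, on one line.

/kojnaakutuopaaxu/: /k/ is a stop between vowels /a/ and /u/, so it spirantizes to the fricative [x]. /t/ is a stop between vowels /u/ and /u/, so it spirantizes to the fricative [s]. /p/ is a stop between vowels /o/ and /a/, so it spirantizes to the fricative [f]. → [kojnaaxusuofaaxu].
/hmabeipitaopuafo/: /b/ is a stop between vowels /a/ and /e/, so it spirantizes to the fricative [v]. /p/ is a stop between vowels /i/ and /i/, so it spirantizes to the fricative [f]. /t/ is a stop between vowels /i/ and /a/, so it spirantizes to the fricative [s]. /p/ is a stop between vowels /o/ and /u/, so it spirantizes to the fricative [f]. → [hmaveifisaofuafo].
/futautuono/: /t/ is a stop between vowels /u/ and /a/, so it spirantizes to the fricative [s]. /t/ is a stop between vowels /u/ and /u/, so it spirantizes to the fricative [s]. → [fusausuono].
/reraawesoaxuhi/: the rule's environment is not met; surfaces unchanged as [reraawesoaxuhi].

kojnaaxusuofaaxu, hmaveifisaofuafo, fusausuono, reraawesoaxuhi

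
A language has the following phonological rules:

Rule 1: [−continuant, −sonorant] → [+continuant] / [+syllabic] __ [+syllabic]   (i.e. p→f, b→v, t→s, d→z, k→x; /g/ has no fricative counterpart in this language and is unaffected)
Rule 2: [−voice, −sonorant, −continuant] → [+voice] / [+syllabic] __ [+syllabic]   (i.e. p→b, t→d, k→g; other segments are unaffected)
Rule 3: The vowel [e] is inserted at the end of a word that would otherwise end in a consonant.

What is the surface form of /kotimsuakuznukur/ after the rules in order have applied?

Rule 1 (intervocalic spirantization): /t/ is a stop between vowels /o/ and /i/, so it spirantizes to the fricative [s]. /k/ is a stop between vowels /a/ and /u/, so it spirantizes to the fricative [x]. /k/ is a stop between vowels /u/ and /u/, so it spirantizes to the fricative [x]. /kotimsuakuznukur/ → kosimsuaxuznuxur.
Rule 2 (intervocalic voicing): no segment meets the environment; /kosimsuaxuznuxur/ is unchanged.
Rule 3 (final e-epenthesis): the form ends in the consonant /r/, so [e] is inserted word-finally. /kosimsuaxuznuxur/ → kosimsuaxuznuxure.

kosimsuaxuznuxure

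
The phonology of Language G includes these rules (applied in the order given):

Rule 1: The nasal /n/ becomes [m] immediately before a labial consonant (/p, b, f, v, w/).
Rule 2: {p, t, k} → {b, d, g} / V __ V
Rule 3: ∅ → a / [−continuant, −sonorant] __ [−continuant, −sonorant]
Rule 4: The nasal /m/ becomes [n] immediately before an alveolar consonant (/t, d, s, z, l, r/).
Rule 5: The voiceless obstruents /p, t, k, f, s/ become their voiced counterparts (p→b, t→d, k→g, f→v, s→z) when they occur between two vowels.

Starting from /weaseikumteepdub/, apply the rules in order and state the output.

Rule 1 (nasal place assimilation): no segment meets the environment; /weaseikumteepdub/ is unchanged.
Rule 2 (intervocalic voicing): /k/ is a voiceless stop between vowels /i/ and /u/, so it voices to [g]. /weaseikumteepdub/ → weaseigumteepdub.
Rule 3 (stop-cluster a-epenthesis): /p/ and /d/ form a stop–stop cluster, so [a] is inserted between them. /weaseigumteepdub/ → weaseigumteepadub.
Rule 4 (nasal place assimilation): /m/ precedes the alveolar consonant /t/, so it assimilates in place to [n]. /weaseigumteepadub/ → weaseigunteepadub.
Rule 5 (intervocalic voicing): /s/ is a voiceless obstruent between vowels /a/ and /e/, so it voices to [z]. /p/ is a voiceless obstruent between vowels /e/ and /a/, so it voices to [b]. /weaseigunteepadub/ → weazeigunteebadub.

weazeigunteebadub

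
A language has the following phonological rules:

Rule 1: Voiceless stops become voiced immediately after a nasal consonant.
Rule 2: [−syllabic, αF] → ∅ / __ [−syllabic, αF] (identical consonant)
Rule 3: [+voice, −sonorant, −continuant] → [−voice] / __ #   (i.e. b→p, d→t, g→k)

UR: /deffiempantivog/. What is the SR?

defiembandivok

Rule 1 (post-nasal voicing): /p/ is a voiceless stop immediately after the nasal /m/, so it voices to [b]. /t/ is a voiceless stop immediately after the nasal /n/, so it voices to [d]. /deffiempantivog/ → deffiembandivog.
Rule 2 (degemination): /ff/ is a geminate; the first /f/ deletes. /deffiembandivog/ → defiembandivog.
Rule 3 (final devoicing): /g/ is a voiced stop in word-final position, so it devoices to [k]. /defiembandivog/ → defiembandivok.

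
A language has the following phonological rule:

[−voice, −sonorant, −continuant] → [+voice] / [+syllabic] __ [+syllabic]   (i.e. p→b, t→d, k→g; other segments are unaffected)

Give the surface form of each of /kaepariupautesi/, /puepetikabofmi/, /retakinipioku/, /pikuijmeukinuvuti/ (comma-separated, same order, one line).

/kaepariupautesi/: /p/ is a voiceless stop between vowels /e/ and /a/, so it voices to [b]. /p/ is a voiceless stop between vowels /u/ and /a/, so it voices to [b]. /t/ is a voiceless stop between vowels /u/ and /e/, so it voices to [d]. → [kaebariubaudesi].
/puepetikabofmi/: /p/ is a voiceless stop between vowels /e/ and /e/, so it voices to [b]. /t/ is a voiceless stop between vowels /e/ and /i/, so it voices to [d]. /k/ is a voiceless stop between vowels /i/ and /a/, so it voices to [g]. → [puebedigabofmi].
/retakinipioku/: /t/ is a voiceless stop between vowels /e/ and /a/, so it voices to [d]. /k/ is a voiceless stop between vowels /a/ and /i/, so it voices to [g]. /p/ is a voiceless stop between vowels /i/ and /i/, so it voices to [b]. /k/ is a voiceless stop between vowels /o/ and /u/, so it voices to [g]. → [redaginibiogu].
/pikuijmeukinuvuti/: /k/ is a voiceless stop between vowels /i/ and /u/, so it voices to [g]. /k/ is a voiceless stop between vowels /u/ and /i/, so it voices to [g]. /t/ is a voiceless stop between vowels /u/ and /i/, so it voices to [d]. → [piguijmeuginuvudi].

kaebariubaudesi, puebedigabofmi, redaginibiogu, piguijmeuginuvudi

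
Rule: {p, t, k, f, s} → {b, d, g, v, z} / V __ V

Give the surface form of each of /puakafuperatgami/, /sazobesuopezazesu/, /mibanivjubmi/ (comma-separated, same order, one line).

puagavuberatgami, sazobezuobezazezu, mibanivjubmi

/puakafuperatgami/: /k/ is a voiceless obstruent between vowels /a/ and /a/, so it voices to [g]. /f/ is a voiceless obstruent between vowels /a/ and /u/, so it voices to [v]. /p/ is a voiceless obstruent between vowels /u/ and /e/, so it voices to [b]. → [puagavuberatgami].
/sazobesuopezazesu/: /s/ is a voiceless obstruent between vowels /e/ and /u/, so it voices to [z]. /p/ is a voiceless obstruent between vowels /o/ and /e/, so it voices to [b]. /s/ is a voiceless obstruent between vowels /e/ and /u/, so it voices to [z]. → [sazobezuobezazezu].
/mibanivjubmi/: the rule's environment is not met; surfaces unchanged as [mibanivjubmi].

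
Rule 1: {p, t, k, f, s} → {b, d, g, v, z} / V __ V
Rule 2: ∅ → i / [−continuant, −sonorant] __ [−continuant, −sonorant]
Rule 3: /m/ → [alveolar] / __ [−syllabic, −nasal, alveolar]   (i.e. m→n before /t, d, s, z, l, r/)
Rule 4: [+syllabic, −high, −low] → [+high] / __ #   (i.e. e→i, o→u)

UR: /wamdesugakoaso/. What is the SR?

Rule 1 (intervocalic voicing): /s/ is a voiceless obstruent between vowels /e/ and /u/, so it voices to [z]. /k/ is a voiceless obstruent between vowels /a/ and /o/, so it voices to [g]. /s/ is a voiceless obstruent between vowels /a/ and /o/, so it voices to [z]. /wamdesugakoaso/ → wamdezugagoazo.
Rule 2 (stop-cluster i-epenthesis): no segment meets the environment; /wamdezugagoazo/ is unchanged.
Rule 3 (nasal place assimilation): /m/ precedes the alveolar consonant /d/, so it assimilates in place to [n]. /wamdezugagoazo/ → wandezugagoazo.
Rule 4 (final vowel raising): /o/ is a mid vowel in word-final position, so it raises to [u]. /wandezugagoazo/ → wandezugagoazu.

wandezugagoazu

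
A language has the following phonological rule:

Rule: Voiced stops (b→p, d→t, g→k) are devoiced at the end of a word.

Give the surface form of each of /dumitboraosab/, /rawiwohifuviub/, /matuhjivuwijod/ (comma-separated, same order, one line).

dumitboraosap, rawiwohifuviup, matuhjivuwijot

/dumitboraosab/: /b/ is a voiced stop in word-final position, so it devoices to [p]. → [dumitboraosap].
/rawiwohifuviub/: /b/ is a voiced stop in word-final position, so it devoices to [p]. → [rawiwohifuviup].
/matuhjivuwijod/: /d/ is a voiced stop in word-final position, so it devoices to [t]. → [matuhjivuwijot].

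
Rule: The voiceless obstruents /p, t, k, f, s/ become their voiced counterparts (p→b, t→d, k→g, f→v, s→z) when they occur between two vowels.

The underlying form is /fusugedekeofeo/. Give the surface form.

fuzugedegeoveo

Scanning /fusugedekeofeo/: /f/ at position 1 is not in the conditioning environment; /s/ is a voiceless obstruent between vowels /u/ and /u/, so it voices to [z]; /k/ is a voiceless obstruent between vowels /e/ and /e/, so it voices to [g]; /f/ is a voiceless obstruent between vowels /o/ and /e/, so it voices to [v].
Result: [fuzugedegeoveo].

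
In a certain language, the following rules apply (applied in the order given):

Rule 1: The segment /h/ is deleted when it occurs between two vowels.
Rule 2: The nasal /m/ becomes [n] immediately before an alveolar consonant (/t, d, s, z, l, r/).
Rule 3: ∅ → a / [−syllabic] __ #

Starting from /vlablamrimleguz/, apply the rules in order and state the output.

Rule 1 (intervocalic h-deletion): no segment meets the environment; /vlablamrimleguz/ is unchanged.
Rule 2 (nasal place assimilation): /m/ precedes the alveolar consonant /r/, so it assimilates in place to [n]. /m/ precedes the alveolar consonant /l/, so it assimilates in place to [n]. /vlablamrimleguz/ → vlablanrinleguz.
Rule 3 (final a-epenthesis): the form ends in the consonant /z/, so [a] is inserted word-finally. /vlablanrinleguz/ → vlablanrinleguza.

vlablanrinleguza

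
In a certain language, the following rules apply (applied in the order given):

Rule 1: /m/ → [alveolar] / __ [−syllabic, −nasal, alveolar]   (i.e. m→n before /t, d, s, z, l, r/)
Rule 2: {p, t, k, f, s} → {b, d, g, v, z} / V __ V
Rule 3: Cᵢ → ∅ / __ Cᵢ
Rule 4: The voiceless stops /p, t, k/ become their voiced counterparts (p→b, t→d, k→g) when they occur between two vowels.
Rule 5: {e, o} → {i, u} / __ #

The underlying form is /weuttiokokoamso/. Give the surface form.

weudiogogoansu

Rule 1 (nasal place assimilation): /m/ precedes the alveolar consonant /s/, so it assimilates in place to [n]. /weuttiokokoamso/ → weuttiokokoanso.
Rule 2 (intervocalic voicing): /k/ is a voiceless obstruent between vowels /o/ and /o/, so it voices to [g]. /k/ is a voiceless obstruent between vowels /o/ and /o/, so it voices to [g]. /weuttiokokoanso/ → weuttiogogoanso.
Rule 3 (degemination): /tt/ is a geminate; the first /t/ deletes. /weuttiogogoanso/ → weutiogogoanso.
Rule 4 (intervocalic voicing): /t/ is a voiceless stop between vowels /u/ and /i/, so it voices to [d]. /weutiogogoanso/ → weudiogogoanso.
Rule 5 (final vowel raising): /o/ is a mid vowel in word-final position, so it raises to [u]. /weudiogogoanso/ → weudiogogoansu.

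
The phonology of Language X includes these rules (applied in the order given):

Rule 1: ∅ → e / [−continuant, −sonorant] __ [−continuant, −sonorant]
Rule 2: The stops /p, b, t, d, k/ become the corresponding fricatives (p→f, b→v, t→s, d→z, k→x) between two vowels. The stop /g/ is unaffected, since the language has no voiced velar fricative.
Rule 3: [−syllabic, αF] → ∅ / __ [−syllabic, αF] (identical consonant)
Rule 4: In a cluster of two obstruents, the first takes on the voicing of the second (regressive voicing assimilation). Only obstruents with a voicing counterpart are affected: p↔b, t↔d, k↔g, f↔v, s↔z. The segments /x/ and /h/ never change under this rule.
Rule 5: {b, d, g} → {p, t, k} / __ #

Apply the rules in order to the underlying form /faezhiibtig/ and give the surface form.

Rule 1 (stop-cluster e-epenthesis): /b/ and /t/ form a stop–stop cluster, so [e] is inserted between them. /faezhiibtig/ → faezhiibetig.
Rule 2 (intervocalic spirantization): /b/ is a stop between vowels /i/ and /e/, so it spirantizes to the fricative [v]. /t/ is a stop between vowels /e/ and /i/, so it spirantizes to the fricative [s]. /faezhiibetig/ → faezhiivesig.
Rule 3 (degemination): no segment meets the environment; /faezhiivesig/ is unchanged.
Rule 4 (regressive voicing assimilation): /z/ precedes the voiceless obstruent /h/, so it devoices to [s] by assimilation. /faezhiivesig/ → faeshiivesig.
Rule 5 (final devoicing): /g/ is a voiced stop in word-final position, so it devoices to [k]. /faeshiivesig/ → faeshiivesik.

faeshiivesik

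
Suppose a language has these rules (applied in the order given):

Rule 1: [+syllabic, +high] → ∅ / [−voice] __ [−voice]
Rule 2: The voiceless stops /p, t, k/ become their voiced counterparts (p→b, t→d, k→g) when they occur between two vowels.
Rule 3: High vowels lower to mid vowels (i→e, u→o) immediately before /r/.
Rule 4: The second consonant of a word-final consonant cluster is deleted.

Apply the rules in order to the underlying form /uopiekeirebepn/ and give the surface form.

uobiegeerebep

Rule 1 (high vowel syncope): no segment meets the environment; /uopiekeirebepn/ is unchanged.
Rule 2 (intervocalic voicing): /p/ is a voiceless stop between vowels /o/ and /i/, so it voices to [b]. /k/ is a voiceless stop between vowels /e/ and /e/, so it voices to [g]. /uopiekeirebepn/ → uobiegeirebepn.
Rule 3 (pre-rhotic lowering): /i/ is a high vowel immediately before /r/, so it lowers to [e]. /uobiegeirebepn/ → uobiegeerebepn.
Rule 4 (final cluster simplification): /n/ is the second consonant of a word-final cluster /pn/, so it deletes. /uobiegeerebepn/ → uobiegeerebep.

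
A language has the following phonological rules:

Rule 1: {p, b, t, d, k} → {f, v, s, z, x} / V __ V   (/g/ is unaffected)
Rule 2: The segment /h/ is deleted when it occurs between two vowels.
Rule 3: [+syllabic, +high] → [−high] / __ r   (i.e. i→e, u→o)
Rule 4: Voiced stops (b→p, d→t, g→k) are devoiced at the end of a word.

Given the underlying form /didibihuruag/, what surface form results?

dizivioruak

Rule 1 (intervocalic spirantization): /d/ is a stop between vowels /i/ and /i/, so it spirantizes to the fricative [z]. /b/ is a stop between vowels /i/ and /i/, so it spirantizes to the fricative [v]. /didibihuruag/ → dizivihuruag.
Rule 2 (intervocalic h-deletion): /h/ occurs between vowels /i/ and /u/, so it deletes. /dizivihuruag/ → diziviuruag.
Rule 3 (pre-rhotic lowering): /u/ is a high vowel immediately before /r/, so it lowers to [o]. /diziviuruag/ → dizivioruag.
Rule 4 (final devoicing): /g/ is a voiced stop in word-final position, so it devoices to [k]. /dizivioruag/ → dizivioruak.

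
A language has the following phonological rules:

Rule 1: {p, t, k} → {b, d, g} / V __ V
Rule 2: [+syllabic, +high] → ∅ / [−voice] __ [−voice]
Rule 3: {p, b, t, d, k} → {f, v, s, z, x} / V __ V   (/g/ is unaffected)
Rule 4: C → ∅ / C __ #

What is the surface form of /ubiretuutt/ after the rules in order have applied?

Rule 1 (intervocalic voicing): /t/ is a voiceless stop between vowels /e/ and /u/, so it voices to [d]. /ubiretuutt/ → ubireduutt.
Rule 2 (high vowel syncope): no segment meets the environment; /ubireduutt/ is unchanged.
Rule 3 (intervocalic spirantization): /b/ is a stop between vowels /u/ and /i/, so it spirantizes to the fricative [v]. /d/ is a stop between vowels /e/ and /u/, so it spirantizes to the fricative [z]. /ubireduutt/ → uvirezuutt.
Rule 4 (final cluster simplification): /t/ is the second consonant of a word-final cluster /tt/, so it deletes. /uvirezuutt/ → uvirezuut.

uvirezuut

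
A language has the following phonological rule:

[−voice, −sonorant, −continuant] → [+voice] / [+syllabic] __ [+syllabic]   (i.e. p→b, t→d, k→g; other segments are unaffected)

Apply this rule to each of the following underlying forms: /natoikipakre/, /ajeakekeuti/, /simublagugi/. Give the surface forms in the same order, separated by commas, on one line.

nadoigibakre, ajeagegeudi, simublagugi

/natoikipakre/: /t/ is a voiceless stop between vowels /a/ and /o/, so it voices to [d]. /k/ is a voiceless stop between vowels /i/ and /i/, so it voices to [g]. /p/ is a voiceless stop between vowels /i/ and /a/, so it voices to [b]. → [nadoigibakre].
/ajeakekeuti/: /k/ is a voiceless stop between vowels /a/ and /e/, so it voices to [g]. /k/ is a voiceless stop between vowels /e/ and /e/, so it voices to [g]. /t/ is a voiceless stop between vowels /u/ and /i/, so it voices to [d]. → [ajeagegeudi].
/simublagugi/: the rule's environment is not met; surfaces unchanged as [simublagugi].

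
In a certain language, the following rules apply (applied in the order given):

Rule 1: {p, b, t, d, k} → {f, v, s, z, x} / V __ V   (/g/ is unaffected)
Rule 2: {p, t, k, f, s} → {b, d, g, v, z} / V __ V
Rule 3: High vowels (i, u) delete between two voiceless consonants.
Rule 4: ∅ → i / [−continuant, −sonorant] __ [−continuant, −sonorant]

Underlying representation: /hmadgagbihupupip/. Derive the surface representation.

hmadigagibihuvuvip

Rule 1 (intervocalic spirantization): /p/ is a stop between vowels /u/ and /u/, so it spirantizes to the fricative [f]. /p/ is a stop between vowels /u/ and /i/, so it spirantizes to the fricative [f]. /hmadgagbihupupip/ → hmadgagbihufufip.
Rule 2 (intervocalic voicing): /f/ is a voiceless obstruent between vowels /u/ and /u/, so it voices to [v]. /f/ is a voiceless obstruent between vowels /u/ and /i/, so it voices to [v]. /hmadgagbihufufip/ → hmadgagbihuvuvip.
Rule 3 (high vowel syncope): no segment meets the environment; /hmadgagbihuvuvip/ is unchanged.
Rule 4 (stop-cluster i-epenthesis): /d/ and /g/ form a stop–stop cluster, so [i] is inserted between them. /g/ and /b/ form a stop–stop cluster, so [i] is inserted between them. /hmadgagbihuvuvip/ → hmadigagibihuvuvip.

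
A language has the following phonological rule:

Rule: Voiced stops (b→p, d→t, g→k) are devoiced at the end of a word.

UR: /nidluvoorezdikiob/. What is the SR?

nidluvoorezdikiop

Scanning /nidluvoorezdikiob/: /d/ at position 3 is not in the conditioning environment; /d/ at position 12 is not in the conditioning environment; /b/ is a voiced stop in word-final position, so it devoices to [p].
Result: [nidluvoorezdikiop].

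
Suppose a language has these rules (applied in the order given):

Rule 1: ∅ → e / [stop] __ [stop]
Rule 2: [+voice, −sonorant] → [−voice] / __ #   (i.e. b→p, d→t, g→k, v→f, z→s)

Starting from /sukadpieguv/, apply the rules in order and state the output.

Rule 1 (stop-cluster e-epenthesis): /d/ and /p/ form a stop–stop cluster, so [e] is inserted between them. /sukadpieguv/ → sukadepieguv.
Rule 2 (final devoicing): /v/ is a voiced obstruent in word-final position, so it devoices to [f]. /sukadepieguv/ → sukadepieguf.

sukadepieguf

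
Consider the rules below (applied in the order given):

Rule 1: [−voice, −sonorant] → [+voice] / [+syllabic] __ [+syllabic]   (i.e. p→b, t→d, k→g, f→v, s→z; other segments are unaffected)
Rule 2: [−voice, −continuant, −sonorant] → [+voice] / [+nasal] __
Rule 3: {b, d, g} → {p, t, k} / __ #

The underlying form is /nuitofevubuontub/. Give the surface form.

Rule 1 (intervocalic voicing): /t/ is a voiceless obstruent between vowels /i/ and /o/, so it voices to [d]. /f/ is a voiceless obstruent between vowels /o/ and /e/, so it voices to [v]. /nuitofevubuontub/ → nuidovevubuontub.
Rule 2 (post-nasal voicing): /t/ is a voiceless stop immediately after the nasal /n/, so it voices to [d]. /nuidovevubuontub/ → nuidovevubuondub.
Rule 3 (final devoicing): /b/ is a voiced stop in word-final position, so it devoices to [p]. /nuidovevubuondub/ → nuidovevubuondup.

nuidovevubuondup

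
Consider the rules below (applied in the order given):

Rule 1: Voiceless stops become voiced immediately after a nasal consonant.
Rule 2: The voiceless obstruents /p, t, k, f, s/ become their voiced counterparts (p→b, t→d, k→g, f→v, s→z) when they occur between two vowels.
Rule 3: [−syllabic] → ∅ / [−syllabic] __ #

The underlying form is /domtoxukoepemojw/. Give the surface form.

Rule 1 (post-nasal voicing): /t/ is a voiceless stop immediately after the nasal /m/, so it voices to [d]. /domtoxukoepemojw/ → domdoxukoepemojw.
Rule 2 (intervocalic voicing): /k/ is a voiceless obstruent between vowels /u/ and /o/, so it voices to [g]. /p/ is a voiceless obstruent between vowels /e/ and /e/, so it voices to [b]. /domdoxukoepemojw/ → domdoxugoebemojw.
Rule 3 (final cluster simplification): /w/ is the second consonant of a word-final cluster /jw/, so it deletes. /domdoxugoebemojw/ → domdoxugoebemoj.

domdoxugoebemoj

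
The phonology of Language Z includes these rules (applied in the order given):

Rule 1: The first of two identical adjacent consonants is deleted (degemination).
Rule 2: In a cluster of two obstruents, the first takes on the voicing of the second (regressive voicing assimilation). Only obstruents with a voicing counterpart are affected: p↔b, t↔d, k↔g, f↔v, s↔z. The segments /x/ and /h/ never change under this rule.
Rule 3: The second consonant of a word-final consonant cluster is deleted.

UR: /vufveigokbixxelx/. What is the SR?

vuvveigogbixel

Rule 1 (degemination): /xx/ is a geminate; the first /x/ deletes. /vufveigokbixxelx/ → vufveigokbixelx.
Rule 2 (regressive voicing assimilation): /f/ precedes the voiced obstruent /v/, so it voices to [v] by assimilation. /k/ precedes the voiced obstruent /b/, so it voices to [g] by assimilation. /vufveigokbixelx/ → vuvveigogbixelx.
Rule 3 (final cluster simplification): /x/ is the second consonant of a word-final cluster /lx/, so it deletes. /vuvveigogbixelx/ → vuvveigogbixel.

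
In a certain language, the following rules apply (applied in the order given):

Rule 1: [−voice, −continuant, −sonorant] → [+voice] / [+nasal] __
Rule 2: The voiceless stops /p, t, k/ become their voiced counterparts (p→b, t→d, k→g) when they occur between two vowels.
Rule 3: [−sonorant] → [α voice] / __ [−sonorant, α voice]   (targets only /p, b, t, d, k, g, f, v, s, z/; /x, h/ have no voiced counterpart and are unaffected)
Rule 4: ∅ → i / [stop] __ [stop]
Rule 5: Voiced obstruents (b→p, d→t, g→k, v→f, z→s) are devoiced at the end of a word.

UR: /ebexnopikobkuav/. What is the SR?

ebexnobigopikuaf

Rule 1 (post-nasal voicing): no segment meets the environment; /ebexnopikobkuav/ is unchanged.
Rule 2 (intervocalic voicing): /p/ is a voiceless stop between vowels /o/ and /i/, so it voices to [b]. /k/ is a voiceless stop between vowels /i/ and /o/, so it voices to [g]. /ebexnopikobkuav/ → ebexnobigobkuav.
Rule 3 (regressive voicing assimilation): /b/ precedes the voiceless obstruent /k/, so it devoices to [p] by assimilation. /ebexnobigobkuav/ → ebexnobigopkuav.
Rule 4 (stop-cluster i-epenthesis): /p/ and /k/ form a stop–stop cluster, so [i] is inserted between them. /ebexnobigopkuav/ → ebexnobigopikuav.
Rule 5 (final devoicing): /v/ is a voiced obstruent in word-final position, so it devoices to [f]. /ebexnobigopikuav/ → ebexnobigopikuaf.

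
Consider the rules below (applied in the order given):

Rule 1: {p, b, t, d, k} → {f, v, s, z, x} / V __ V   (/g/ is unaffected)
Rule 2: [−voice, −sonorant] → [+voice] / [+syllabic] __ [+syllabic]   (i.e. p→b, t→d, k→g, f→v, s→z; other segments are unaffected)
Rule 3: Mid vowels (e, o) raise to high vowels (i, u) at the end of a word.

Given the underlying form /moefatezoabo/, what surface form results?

moevazezoavu

Rule 1 (intervocalic spirantization): /t/ is a stop between vowels /a/ and /e/, so it spirantizes to the fricative [s]. /b/ is a stop between vowels /a/ and /o/, so it spirantizes to the fricative [v]. /moefatezoabo/ → moefasezoavo.
Rule 2 (intervocalic voicing): /f/ is a voiceless obstruent between vowels /e/ and /a/, so it voices to [v]. /s/ is a voiceless obstruent between vowels /a/ and /e/, so it voices to [z]. /moefasezoavo/ → moevazezoavo.
Rule 3 (final vowel raising): /o/ is a mid vowel in word-final position, so it raises to [u]. /moevazezoavo/ → moevazezoavu.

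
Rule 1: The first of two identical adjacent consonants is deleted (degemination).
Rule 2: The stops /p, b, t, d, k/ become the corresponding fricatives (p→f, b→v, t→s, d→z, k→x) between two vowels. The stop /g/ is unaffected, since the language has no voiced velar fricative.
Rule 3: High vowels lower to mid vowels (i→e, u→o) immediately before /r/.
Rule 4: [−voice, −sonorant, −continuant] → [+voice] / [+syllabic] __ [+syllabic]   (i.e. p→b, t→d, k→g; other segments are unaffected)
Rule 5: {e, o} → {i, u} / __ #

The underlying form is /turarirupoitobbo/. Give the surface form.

Rule 1 (degemination): /bb/ is a geminate; the first /b/ deletes. /turarirupoitobbo/ → turarirupoitobo.
Rule 2 (intervocalic spirantization): /p/ is a stop between vowels /u/ and /o/, so it spirantizes to the fricative [f]. /t/ is a stop between vowels /i/ and /o/, so it spirantizes to the fricative [s]. /b/ is a stop between vowels /o/ and /o/, so it spirantizes to the fricative [v]. /turarirupoitobo/ → turarirufoisovo.
Rule 3 (pre-rhotic lowering): /u/ is a high vowel immediately before /r/, so it lowers to [o]. /i/ is a high vowel immediately before /r/, so it lowers to [e]. /turarirufoisovo/ → torarerufoisovo.
Rule 4 (intervocalic voicing): no segment meets the environment; /torarerufoisovo/ is unchanged.
Rule 5 (final vowel raising): /o/ is a mid vowel in word-final position, so it raises to [u]. /torarerufoisovo/ → torarerufoisovu.

torarerufoisovu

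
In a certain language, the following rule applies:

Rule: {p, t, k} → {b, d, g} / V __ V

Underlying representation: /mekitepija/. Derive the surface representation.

/k/ is a voiceless stop between vowels /e/ and /i/, so it voices to [g].
/t/ is a voiceless stop between vowels /i/ and /e/, so it voices to [d].
/p/ is a voiceless stop between vowels /e/ and /i/, so it voices to [b].
Surface form: [megidebija].

megidebija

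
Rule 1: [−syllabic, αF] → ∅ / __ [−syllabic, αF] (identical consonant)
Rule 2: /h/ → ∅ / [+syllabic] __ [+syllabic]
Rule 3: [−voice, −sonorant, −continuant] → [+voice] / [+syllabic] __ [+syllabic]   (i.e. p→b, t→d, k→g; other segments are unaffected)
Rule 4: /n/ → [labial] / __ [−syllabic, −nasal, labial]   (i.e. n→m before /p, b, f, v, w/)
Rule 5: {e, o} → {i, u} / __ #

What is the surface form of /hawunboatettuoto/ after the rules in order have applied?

hawumboadeduodu

Rule 1 (degemination): /tt/ is a geminate; the first /t/ deletes. /hawunboatettuoto/ → hawunboatetuoto.
Rule 2 (intervocalic h-deletion): no segment meets the environment; /hawunboatetuoto/ is unchanged.
Rule 3 (intervocalic voicing): /t/ is a voiceless stop between vowels /a/ and /e/, so it voices to [d]. /t/ is a voiceless stop between vowels /e/ and /u/, so it voices to [d]. /t/ is a voiceless stop between vowels /o/ and /o/, so it voices to [d]. /hawunboatetuoto/ → hawunboadeduodo.
Rule 4 (nasal place assimilation): /n/ precedes the labial consonant /b/, so it assimilates in place to [m]. /hawunboadeduodo/ → hawumboadeduodo.
Rule 5 (final vowel raising): /o/ is a mid vowel in word-final position, so it raises to [u]. /hawumboadeduodo/ → hawumboadeduodu.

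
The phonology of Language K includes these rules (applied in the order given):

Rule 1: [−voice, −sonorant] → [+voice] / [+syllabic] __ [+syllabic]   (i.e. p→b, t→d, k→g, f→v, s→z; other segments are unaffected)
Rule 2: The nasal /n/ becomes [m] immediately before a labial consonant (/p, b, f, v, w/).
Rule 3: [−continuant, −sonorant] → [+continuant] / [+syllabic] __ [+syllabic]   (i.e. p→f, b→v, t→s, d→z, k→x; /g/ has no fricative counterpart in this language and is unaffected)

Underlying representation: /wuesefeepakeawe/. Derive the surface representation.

Rule 1 (intervocalic voicing): /s/ is a voiceless obstruent between vowels /e/ and /e/, so it voices to [z]. /f/ is a voiceless obstruent between vowels /e/ and /e/, so it voices to [v]. /p/ is a voiceless obstruent between vowels /e/ and /a/, so it voices to [b]. /k/ is a voiceless obstruent between vowels /a/ and /e/, so it voices to [g]. /wuesefeepakeawe/ → wuezeveebageawe.
Rule 2 (nasal place assimilation): no segment meets the environment; /wuezeveebageawe/ is unchanged.
Rule 3 (intervocalic spirantization): /b/ is a stop between vowels /e/ and /a/, so it spirantizes to the fricative [v]. /wuezeveebageawe/ → wuezeveevageawe.

wuezeveevageawe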